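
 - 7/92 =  - 7/92  =  - 0.08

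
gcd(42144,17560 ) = 3512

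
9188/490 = 4594/245 = 18.75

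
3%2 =1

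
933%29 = 5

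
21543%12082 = 9461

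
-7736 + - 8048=-15784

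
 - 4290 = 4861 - 9151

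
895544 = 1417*632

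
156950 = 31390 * 5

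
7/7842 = 7/7842=0.00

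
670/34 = 335/17 = 19.71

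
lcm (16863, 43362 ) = 303534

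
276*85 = 23460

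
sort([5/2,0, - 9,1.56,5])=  [  -  9,0,1.56 , 5/2,5 ]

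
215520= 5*43104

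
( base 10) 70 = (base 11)64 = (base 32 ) 26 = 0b1000110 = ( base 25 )2k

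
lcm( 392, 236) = 23128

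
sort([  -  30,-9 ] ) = [ - 30, - 9] 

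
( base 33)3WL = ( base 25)6NJ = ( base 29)54n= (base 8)10370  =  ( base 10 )4344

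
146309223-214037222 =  - 67727999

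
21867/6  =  7289/2 = 3644.50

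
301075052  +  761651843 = 1062726895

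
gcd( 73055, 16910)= 95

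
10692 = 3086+7606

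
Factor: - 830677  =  -830677^1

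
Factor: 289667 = 7^1*41381^1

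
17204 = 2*8602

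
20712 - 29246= - 8534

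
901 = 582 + 319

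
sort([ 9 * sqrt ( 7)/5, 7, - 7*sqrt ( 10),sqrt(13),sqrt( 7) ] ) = [ - 7*sqrt ( 10),sqrt( 7) , sqrt( 13), 9*sqrt(7) /5, 7]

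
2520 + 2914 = 5434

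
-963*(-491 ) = 472833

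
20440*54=1103760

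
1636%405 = 16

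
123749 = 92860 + 30889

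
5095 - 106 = 4989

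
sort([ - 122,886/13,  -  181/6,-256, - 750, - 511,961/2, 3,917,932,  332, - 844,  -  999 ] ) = [ - 999,-844 , - 750,-511, - 256, - 122, -181/6,3,886/13,332,961/2, 917,  932]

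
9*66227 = 596043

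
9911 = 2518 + 7393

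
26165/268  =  26165/268 = 97.63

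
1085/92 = 1085/92 = 11.79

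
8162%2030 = 42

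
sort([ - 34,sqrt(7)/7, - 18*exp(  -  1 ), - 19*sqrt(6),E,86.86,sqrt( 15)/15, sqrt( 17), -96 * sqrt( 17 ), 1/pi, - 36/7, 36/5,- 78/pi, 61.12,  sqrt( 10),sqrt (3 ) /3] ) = [ - 96*sqrt( 17), - 19*sqrt(6 ), - 34 , - 78/pi, - 18*exp( - 1), - 36/7,sqrt(15) /15, 1/pi, sqrt ( 7) /7, sqrt (3) /3, E,sqrt(10),sqrt( 17 ),36/5, 61.12,86.86]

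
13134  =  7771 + 5363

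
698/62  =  11+ 8/31= 11.26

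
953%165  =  128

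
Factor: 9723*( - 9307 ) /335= -3^1*5^(-1 )*7^1*41^1*67^ ( - 1)*227^1 * 463^1 = - 90491961/335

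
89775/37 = 89775/37 = 2426.35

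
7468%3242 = 984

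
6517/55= 6517/55 = 118.49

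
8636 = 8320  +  316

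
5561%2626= 309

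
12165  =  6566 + 5599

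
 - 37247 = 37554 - 74801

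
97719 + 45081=142800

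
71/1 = 71 = 71.00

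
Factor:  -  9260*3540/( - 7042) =16390200/3521 = 2^3*3^1*5^2*7^ ( - 1 )  *59^1*463^1*503^ ( - 1 )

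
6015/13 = 6015/13 = 462.69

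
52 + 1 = 53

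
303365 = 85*3569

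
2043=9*227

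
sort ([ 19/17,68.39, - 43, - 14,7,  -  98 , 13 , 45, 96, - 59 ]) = [ - 98, -59,-43, - 14 , 19/17,  7, 13,45, 68.39, 96]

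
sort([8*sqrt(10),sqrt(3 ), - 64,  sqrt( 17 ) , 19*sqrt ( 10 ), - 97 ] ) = [ -97, - 64,sqrt(3 ), sqrt( 17 ),8*sqrt( 10), 19*sqrt( 10)]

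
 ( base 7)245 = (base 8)203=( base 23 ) 5g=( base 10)131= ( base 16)83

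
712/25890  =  356/12945 = 0.03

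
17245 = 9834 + 7411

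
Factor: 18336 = 2^5*3^1* 191^1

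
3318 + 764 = 4082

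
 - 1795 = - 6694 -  - 4899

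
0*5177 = 0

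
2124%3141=2124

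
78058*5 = 390290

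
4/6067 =4/6067= 0.00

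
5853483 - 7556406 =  -1702923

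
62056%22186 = 17684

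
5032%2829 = 2203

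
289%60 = 49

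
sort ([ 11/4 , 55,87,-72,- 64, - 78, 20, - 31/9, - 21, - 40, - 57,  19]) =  [  -  78, - 72, -64,  -  57,- 40, - 21,-31/9,11/4, 19, 20,55, 87 ] 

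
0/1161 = 0  =  0.00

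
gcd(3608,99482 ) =2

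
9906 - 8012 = 1894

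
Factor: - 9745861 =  - 9745861^1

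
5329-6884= - 1555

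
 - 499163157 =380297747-879460904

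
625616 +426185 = 1051801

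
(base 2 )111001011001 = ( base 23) 6lg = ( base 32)3IP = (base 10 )3673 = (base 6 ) 25001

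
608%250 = 108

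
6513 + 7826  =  14339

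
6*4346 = 26076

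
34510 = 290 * 119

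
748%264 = 220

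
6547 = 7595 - 1048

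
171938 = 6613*26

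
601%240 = 121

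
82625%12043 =10367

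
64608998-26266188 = 38342810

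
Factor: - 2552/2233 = -2^3*7^ ( - 1) = - 8/7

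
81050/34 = 2383 + 14/17 = 2383.82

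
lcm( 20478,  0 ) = 0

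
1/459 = 1/459 = 0.00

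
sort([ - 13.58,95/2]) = [-13.58 , 95/2]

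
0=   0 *1183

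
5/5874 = 5/5874 = 0.00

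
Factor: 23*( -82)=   -  2^1*23^1*41^1 = - 1886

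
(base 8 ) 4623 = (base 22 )519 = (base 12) 1503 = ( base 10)2451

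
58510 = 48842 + 9668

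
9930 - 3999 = 5931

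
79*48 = 3792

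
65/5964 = 65/5964 = 0.01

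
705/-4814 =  - 705/4814 =- 0.15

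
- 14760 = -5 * 2952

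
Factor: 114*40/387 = 1520/129 = 2^4*3^(-1)*5^1*19^1 * 43^ ( - 1)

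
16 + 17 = 33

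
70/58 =35/29 = 1.21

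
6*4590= 27540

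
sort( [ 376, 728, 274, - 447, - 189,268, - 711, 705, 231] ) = [ - 711,-447, - 189, 231 , 268, 274, 376, 705, 728 ] 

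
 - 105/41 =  - 105/41  =  - 2.56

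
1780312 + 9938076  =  11718388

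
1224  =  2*612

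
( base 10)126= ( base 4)1332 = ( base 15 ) 86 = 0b1111110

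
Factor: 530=2^1*5^1*53^1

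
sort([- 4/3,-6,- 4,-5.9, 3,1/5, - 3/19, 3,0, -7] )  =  [-7,-6, - 5.9, - 4,-4/3,-3/19, 0,  1/5, 3 , 3] 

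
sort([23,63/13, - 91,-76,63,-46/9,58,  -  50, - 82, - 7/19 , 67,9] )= [ - 91, - 82 , -76, - 50 , - 46/9, - 7/19, 63/13,  9,23, 58,63,  67] 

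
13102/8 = 1637 + 3/4 = 1637.75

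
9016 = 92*98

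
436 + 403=839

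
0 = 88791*0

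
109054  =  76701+32353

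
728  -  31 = 697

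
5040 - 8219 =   -  3179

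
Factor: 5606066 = 2^1 * 23^1*47^1*2593^1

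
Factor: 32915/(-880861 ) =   -  5^1 *29^1*227^1  *880861^(- 1 ) 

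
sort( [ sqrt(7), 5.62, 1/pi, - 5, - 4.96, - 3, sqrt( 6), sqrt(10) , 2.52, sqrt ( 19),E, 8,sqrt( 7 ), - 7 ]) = [  -  7,  -  5, - 4.96, - 3,  1/pi,  sqrt( 6),2.52,  sqrt( 7),sqrt( 7),  E, sqrt(10 ), sqrt (19), 5.62, 8] 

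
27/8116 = 27/8116 = 0.00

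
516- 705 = - 189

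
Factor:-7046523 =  - 3^2*11^1*  109^1 * 653^1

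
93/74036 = 93/74036 = 0.00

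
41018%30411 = 10607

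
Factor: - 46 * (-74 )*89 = 302956 = 2^2 * 23^1*37^1*89^1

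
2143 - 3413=  -  1270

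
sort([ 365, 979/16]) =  [ 979/16,365]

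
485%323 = 162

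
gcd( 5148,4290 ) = 858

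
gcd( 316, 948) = 316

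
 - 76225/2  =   - 76225/2 = - 38112.50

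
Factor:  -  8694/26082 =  - 3^(-1) = - 1/3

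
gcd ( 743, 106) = 1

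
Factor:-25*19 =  - 5^2*19^1 = -475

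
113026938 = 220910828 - 107883890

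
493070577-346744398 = 146326179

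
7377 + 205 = 7582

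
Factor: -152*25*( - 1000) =2^6 *5^5 *19^1 = 3800000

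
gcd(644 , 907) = 1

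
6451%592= 531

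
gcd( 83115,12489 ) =3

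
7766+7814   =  15580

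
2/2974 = 1/1487  =  0.00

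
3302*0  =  0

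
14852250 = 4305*3450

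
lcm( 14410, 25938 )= 129690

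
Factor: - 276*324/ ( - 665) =89424/665 = 2^4*3^5*5^( - 1 )*7^(  -  1) * 19^(  -  1 )*23^1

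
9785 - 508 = 9277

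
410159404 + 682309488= 1092468892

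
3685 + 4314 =7999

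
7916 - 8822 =  -  906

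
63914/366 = 174 + 115/183 = 174.63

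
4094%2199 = 1895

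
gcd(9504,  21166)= 2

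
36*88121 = 3172356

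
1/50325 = 1/50325  =  0.00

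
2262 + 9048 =11310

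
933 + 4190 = 5123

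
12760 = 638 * 20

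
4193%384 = 353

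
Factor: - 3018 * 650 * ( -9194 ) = 2^3*3^1 * 5^2*13^1*503^1 * 4597^1 = 18035869800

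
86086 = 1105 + 84981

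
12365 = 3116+9249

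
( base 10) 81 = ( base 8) 121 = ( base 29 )2n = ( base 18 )49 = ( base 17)4D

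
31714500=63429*500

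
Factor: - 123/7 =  - 3^1*7^( - 1)*41^1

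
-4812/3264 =-401/272 = - 1.47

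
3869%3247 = 622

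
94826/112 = 846+ 37/56 = 846.66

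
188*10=1880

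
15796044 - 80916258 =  - 65120214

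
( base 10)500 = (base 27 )IE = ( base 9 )615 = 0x1f4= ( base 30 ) gk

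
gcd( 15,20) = 5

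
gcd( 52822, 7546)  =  7546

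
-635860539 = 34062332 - 669922871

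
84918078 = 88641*958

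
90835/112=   90835/112 = 811.03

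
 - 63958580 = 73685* ( - 868)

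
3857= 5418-1561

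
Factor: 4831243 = 4831243^1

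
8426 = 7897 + 529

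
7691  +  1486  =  9177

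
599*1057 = 633143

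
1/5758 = 1/5758 = 0.00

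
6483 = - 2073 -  - 8556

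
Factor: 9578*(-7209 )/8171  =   - 69047802/8171 = - 2^1*3^4*89^1*4789^1*8171^( - 1)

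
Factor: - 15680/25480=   -  2^3 * 13^ ( - 1)   =  -8/13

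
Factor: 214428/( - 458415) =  - 2^2*3^( - 1 )*5^( - 1)*61^ ( - 1 )*107^1  =  - 428/915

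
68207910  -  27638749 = 40569161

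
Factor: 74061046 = 2^1 *31^1*149^1*8017^1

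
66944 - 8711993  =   - 8645049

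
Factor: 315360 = 2^5*3^3 * 5^1  *  73^1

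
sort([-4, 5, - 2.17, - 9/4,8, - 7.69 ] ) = [ - 7.69,-4,-9/4, - 2.17,5, 8 ]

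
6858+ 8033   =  14891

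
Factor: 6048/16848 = 2^1*3^(-1 )*7^1*13^ ( - 1 )  =  14/39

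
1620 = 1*1620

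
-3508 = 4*(-877)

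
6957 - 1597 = 5360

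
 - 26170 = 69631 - 95801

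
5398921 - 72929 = 5325992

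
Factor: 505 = 5^1 * 101^1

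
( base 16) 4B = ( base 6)203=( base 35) 25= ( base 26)2N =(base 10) 75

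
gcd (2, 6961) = 1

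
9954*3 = 29862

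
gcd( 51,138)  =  3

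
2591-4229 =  - 1638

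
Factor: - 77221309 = -11^1*7020119^1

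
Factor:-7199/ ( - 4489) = 23^1*67^( - 2 )*313^1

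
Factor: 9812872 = 2^3*1226609^1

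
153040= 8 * 19130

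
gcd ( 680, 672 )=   8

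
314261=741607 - 427346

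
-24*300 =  - 7200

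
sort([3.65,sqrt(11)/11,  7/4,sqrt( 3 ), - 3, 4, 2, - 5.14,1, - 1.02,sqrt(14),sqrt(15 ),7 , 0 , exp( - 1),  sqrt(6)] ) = [  -  5.14,  -  3, - 1.02, 0, sqrt(11) /11, exp( - 1) , 1, sqrt(3),7/4,2,  sqrt(6),3.65, sqrt ( 14 ) , sqrt(15 ), 4, 7]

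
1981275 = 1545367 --435908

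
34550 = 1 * 34550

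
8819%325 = 44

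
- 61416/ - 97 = 61416/97 = 633.15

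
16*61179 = 978864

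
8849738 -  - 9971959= 18821697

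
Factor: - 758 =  - 2^1*379^1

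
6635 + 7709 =14344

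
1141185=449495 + 691690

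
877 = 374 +503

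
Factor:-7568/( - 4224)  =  2^(-3)*3^( - 1) * 43^1 = 43/24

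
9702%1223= 1141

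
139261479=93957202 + 45304277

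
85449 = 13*6573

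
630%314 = 2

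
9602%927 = 332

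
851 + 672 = 1523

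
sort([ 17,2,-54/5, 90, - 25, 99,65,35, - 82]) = [ - 82 , - 25,  -  54/5,2,17,35,65 , 90,99]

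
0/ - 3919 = 0/1=- 0.00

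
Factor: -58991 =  - 58991^1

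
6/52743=2/17581 = 0.00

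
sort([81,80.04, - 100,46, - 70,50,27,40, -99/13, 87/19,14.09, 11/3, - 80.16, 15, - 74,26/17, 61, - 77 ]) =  [- 100 , - 80.16,-77, - 74 ,  -  70, - 99/13, 26/17,11/3, 87/19, 14.09,15,27,40,46,50,61, 80.04,81] 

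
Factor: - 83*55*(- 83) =378895 =5^1*11^1 * 83^2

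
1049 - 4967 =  - 3918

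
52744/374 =141 + 5/187=141.03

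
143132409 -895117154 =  - 751984745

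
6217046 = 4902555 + 1314491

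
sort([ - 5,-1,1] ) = [-5 , -1,1]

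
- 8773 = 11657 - 20430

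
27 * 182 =4914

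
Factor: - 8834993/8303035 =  - 5^( - 1)*13^( - 1)*137^1*64489^1*127739^( - 1)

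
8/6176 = 1/772 = 0.00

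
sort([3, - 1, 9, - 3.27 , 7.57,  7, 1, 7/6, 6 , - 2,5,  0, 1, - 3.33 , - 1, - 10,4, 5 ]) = [ - 10, - 3.33,-3.27, - 2 , - 1,-1, 0 , 1,1, 7/6,3,  4, 5, 5, 6, 7 , 7.57, 9]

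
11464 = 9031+2433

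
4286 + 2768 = 7054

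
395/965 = 79/193 = 0.41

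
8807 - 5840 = 2967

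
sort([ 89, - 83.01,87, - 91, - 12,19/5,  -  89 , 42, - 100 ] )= [-100, - 91,-89, - 83.01, - 12, 19/5, 42 , 87, 89 ]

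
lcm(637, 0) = 0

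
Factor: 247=13^1 * 19^1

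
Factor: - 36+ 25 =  - 11 = - 11^1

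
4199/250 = 16 + 199/250 = 16.80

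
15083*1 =15083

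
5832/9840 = 243/410 = 0.59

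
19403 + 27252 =46655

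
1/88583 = 1/88583=0.00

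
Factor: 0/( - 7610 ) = 0 = 0^1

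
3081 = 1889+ 1192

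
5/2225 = 1/445 =0.00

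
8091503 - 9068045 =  - 976542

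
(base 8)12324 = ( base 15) 18a7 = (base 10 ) 5332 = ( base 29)69p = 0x14D4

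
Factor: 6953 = 17^1*409^1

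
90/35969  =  90/35969 = 0.00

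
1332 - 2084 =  -752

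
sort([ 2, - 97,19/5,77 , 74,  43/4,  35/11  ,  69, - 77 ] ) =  [ - 97  , - 77,  2,35/11,19/5, 43/4,  69,  74,  77 ] 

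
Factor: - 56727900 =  - 2^2*3^2*5^2 * 63031^1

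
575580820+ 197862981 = 773443801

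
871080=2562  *340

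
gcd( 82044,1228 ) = 4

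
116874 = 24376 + 92498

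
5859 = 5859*1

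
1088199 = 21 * 51819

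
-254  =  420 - 674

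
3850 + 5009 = 8859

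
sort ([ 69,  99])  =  [ 69, 99]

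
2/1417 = 2/1417  =  0.00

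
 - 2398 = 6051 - 8449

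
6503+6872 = 13375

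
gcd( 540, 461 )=1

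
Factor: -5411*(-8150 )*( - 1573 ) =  - 69368749450= - 2^1* 5^2*7^1*11^2*13^1*163^1*773^1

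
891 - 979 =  - 88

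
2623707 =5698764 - 3075057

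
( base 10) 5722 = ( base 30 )6AM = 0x165a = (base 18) hbg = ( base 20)E62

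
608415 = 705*863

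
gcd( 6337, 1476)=1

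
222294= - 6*(-37049)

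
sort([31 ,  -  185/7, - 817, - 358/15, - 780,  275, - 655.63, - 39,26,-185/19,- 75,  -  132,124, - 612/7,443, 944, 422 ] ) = [ - 817  , - 780, - 655.63, - 132, - 612/7, - 75, - 39, - 185/7, - 358/15,-185/19, 26,31,124,275,422,443,944] 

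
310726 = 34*9139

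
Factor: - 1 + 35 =2^1*17^1 = 34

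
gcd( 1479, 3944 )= 493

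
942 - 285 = 657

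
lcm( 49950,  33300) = 99900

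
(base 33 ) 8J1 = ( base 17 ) 1F57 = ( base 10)9340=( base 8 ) 22174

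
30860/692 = 44 +103/173 =44.60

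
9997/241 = 9997/241 = 41.48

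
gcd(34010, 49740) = 10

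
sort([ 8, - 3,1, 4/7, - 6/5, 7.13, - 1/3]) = [ - 3,-6/5 , - 1/3, 4/7, 1, 7.13,8]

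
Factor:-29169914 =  - 2^1*14584957^1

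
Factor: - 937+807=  - 2^1*5^1*13^1 = -130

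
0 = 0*652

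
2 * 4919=9838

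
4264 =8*533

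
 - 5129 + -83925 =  - 89054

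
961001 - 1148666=-187665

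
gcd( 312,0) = 312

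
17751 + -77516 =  - 59765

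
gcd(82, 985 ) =1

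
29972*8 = 239776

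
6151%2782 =587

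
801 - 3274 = -2473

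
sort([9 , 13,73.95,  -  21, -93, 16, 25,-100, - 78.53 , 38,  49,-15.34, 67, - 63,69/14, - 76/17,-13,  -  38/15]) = [ -100 ,-93,  -  78.53,- 63,-21 , - 15.34, - 13, - 76/17,  -  38/15, 69/14, 9,13, 16, 25, 38,49 , 67, 73.95]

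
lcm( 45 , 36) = 180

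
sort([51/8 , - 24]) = [ - 24, 51/8 ] 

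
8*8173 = 65384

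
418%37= 11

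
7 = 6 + 1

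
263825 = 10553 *25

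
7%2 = 1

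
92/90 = 1 + 1/45 = 1.02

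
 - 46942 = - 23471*2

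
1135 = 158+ 977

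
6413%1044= 149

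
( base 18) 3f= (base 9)76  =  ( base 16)45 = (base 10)69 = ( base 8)105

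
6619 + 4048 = 10667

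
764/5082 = 382/2541  =  0.15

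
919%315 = 289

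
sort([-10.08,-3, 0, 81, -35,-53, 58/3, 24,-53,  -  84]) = [ - 84, - 53,-53,  -  35, - 10.08,- 3,0,58/3,24,81]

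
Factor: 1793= 11^1*163^1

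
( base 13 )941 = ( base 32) 1H6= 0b11000100110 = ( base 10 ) 1574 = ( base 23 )2ma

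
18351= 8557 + 9794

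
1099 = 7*157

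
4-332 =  - 328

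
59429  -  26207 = 33222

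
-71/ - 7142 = 71/7142  =  0.01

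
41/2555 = 41/2555 = 0.02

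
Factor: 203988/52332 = 7^( -2)*191^1= 191/49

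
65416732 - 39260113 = 26156619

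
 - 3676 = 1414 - 5090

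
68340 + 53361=121701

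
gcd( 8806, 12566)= 2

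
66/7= 66/7 = 9.43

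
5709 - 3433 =2276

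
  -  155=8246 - 8401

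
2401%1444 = 957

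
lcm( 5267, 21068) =21068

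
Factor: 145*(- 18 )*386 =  - 1007460 = -2^2 * 3^2*5^1*29^1 * 193^1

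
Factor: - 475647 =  - 3^1*331^1*479^1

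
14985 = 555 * 27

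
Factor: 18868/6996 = 3^ ( - 1 )*11^( - 1) *89^1 = 89/33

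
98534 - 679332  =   - 580798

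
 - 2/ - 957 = 2/957 = 0.00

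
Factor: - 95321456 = -2^4*5957591^1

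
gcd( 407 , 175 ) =1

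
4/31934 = 2/15967= 0.00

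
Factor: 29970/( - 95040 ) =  -111/352 =- 2^( - 5 )*  3^1*11^ ( -1)* 37^1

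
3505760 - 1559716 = 1946044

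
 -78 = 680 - 758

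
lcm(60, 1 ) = 60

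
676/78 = 8 + 2/3  =  8.67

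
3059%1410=239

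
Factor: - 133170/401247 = -2^1*3^( - 2) * 5^1*7^( - 1)*11^ ( - 1 ) * 23^1 = - 230/693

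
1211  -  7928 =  - 6717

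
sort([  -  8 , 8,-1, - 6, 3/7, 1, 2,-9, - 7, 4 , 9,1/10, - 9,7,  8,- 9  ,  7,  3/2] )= [ - 9, - 9, - 9,-8, - 7 ,- 6, - 1, 1/10, 3/7, 1,3/2,2,4,7, 7, 8,8, 9 ]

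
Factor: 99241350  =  2^1*3^1*5^2*13^1*50893^1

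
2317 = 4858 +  - 2541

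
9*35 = 315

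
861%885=861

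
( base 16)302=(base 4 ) 30002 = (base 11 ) 640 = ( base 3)1001112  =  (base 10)770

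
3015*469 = 1414035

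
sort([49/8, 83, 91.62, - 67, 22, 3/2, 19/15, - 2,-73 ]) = [  -  73, - 67, - 2, 19/15, 3/2, 49/8,22,83, 91.62 ] 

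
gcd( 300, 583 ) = 1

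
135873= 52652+83221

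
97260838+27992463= 125253301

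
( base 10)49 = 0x31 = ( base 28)1l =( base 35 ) 1E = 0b110001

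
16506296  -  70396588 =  -53890292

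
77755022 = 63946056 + 13808966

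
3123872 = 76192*41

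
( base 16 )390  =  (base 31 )TD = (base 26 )192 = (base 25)1bc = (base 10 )912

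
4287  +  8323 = 12610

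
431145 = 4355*99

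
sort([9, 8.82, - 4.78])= [ - 4.78,8.82,9 ]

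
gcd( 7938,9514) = 2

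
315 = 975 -660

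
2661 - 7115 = -4454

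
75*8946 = 670950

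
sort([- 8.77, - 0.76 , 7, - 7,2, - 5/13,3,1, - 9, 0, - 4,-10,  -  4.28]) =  [ - 10 , - 9 ,  -  8.77, - 7,-4.28, - 4, - 0.76,-5/13,0,  1, 2,  3, 7]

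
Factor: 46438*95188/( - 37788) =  - 1105085086/9447 = - 2^1*3^( - 1)*7^1*31^1*47^(- 1)*53^1 * 67^( - 1 )*107^1*449^1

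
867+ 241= 1108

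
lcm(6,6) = 6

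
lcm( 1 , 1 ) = 1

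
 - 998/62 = -499/31 = - 16.10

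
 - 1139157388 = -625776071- 513381317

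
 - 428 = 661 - 1089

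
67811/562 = 67811/562 = 120.66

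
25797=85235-59438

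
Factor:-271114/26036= - 2^( - 1)*23^( - 1) * 479^1 = - 479/46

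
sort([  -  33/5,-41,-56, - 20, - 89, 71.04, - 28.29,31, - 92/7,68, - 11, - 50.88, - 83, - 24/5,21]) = [ - 89,-83, - 56, - 50.88,-41, - 28.29, - 20,- 92/7, - 11, - 33/5, - 24/5,21 , 31,  68,71.04] 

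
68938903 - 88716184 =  - 19777281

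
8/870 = 4/435=   0.01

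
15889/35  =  453 + 34/35 =453.97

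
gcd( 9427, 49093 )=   11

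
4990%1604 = 178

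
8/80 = 1/10 = 0.10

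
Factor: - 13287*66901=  -3^1*43^1*103^1*149^1*449^1 = -  888913587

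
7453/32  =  7453/32 = 232.91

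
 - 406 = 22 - 428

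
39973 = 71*563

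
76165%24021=4102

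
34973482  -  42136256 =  - 7162774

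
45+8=53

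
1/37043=1/37043 = 0.00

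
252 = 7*36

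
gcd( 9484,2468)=4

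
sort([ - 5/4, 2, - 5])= [ - 5, - 5/4, 2]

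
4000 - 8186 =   -  4186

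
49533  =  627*79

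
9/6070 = 9/6070 = 0.00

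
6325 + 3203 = 9528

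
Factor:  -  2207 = -2207^1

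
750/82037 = 750/82037 = 0.01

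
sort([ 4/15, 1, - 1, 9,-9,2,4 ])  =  [ - 9, - 1,4/15, 1,2 , 4,9 ] 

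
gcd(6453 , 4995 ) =27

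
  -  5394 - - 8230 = 2836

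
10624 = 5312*2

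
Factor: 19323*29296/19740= 47173884/1645 = 2^2*  3^1*5^( - 1 ) * 7^(-1)*19^1 *47^(-1 )*113^1*1831^1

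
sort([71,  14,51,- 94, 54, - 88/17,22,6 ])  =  [-94, - 88/17,6,14,22, 51, 54,71] 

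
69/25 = 2 + 19/25 = 2.76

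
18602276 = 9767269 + 8835007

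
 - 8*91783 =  - 734264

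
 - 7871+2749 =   -  5122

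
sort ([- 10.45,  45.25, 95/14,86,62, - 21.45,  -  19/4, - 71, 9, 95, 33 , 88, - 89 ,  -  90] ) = [  -  90,  -  89 ,  -  71,-21.45,  -  10.45,- 19/4,95/14, 9, 33,45.25  ,  62, 86, 88, 95]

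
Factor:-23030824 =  - 2^3*2878853^1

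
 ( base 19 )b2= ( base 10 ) 211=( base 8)323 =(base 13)133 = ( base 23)94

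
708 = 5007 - 4299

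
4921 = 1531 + 3390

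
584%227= 130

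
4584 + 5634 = 10218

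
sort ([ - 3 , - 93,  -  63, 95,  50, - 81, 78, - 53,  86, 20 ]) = [ - 93 , - 81, - 63, - 53, - 3,  20, 50,78, 86,95] 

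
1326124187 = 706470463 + 619653724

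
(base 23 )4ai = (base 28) 30C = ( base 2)100100111100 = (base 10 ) 2364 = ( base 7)6615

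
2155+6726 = 8881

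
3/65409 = 1/21803 = 0.00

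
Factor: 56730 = 2^1*3^1 *5^1*31^1*61^1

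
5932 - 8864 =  - 2932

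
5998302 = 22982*261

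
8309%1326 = 353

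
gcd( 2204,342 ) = 38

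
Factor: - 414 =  - 2^1*3^2*23^1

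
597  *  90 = 53730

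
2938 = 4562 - 1624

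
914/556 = 1 + 179/278=1.64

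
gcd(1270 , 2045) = 5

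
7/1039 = 7/1039 = 0.01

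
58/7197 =58/7197 = 0.01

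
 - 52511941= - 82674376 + 30162435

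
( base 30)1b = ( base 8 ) 51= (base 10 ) 41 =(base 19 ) 23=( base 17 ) 27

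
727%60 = 7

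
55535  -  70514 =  - 14979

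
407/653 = 407/653 = 0.62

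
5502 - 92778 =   -  87276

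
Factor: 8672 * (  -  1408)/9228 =  -  3052544/2307 =- 2^10*3^( - 1)*11^1*271^1*769^(-1)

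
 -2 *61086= - 122172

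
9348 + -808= 8540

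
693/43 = 693/43 = 16.12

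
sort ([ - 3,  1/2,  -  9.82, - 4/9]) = [ - 9.82, - 3, -4/9, 1/2 ] 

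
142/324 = 71/162 = 0.44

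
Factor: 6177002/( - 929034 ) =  - 3^ ( - 2 )*13^1*37^1*6421^1*51613^( - 1 ) = - 3088501/464517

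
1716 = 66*26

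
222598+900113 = 1122711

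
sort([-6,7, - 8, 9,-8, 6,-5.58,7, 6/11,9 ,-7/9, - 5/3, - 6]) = [  -  8, - 8, - 6, - 6 ,  -  5.58,-5/3, - 7/9,6/11, 6, 7,7,9, 9]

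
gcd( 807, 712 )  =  1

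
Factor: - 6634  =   - 2^1*31^1 * 107^1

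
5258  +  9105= 14363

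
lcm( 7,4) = 28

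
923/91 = 10 + 1/7 = 10.14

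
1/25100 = 1/25100 = 0.00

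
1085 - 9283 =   -  8198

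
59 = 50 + 9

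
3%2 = 1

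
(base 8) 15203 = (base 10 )6787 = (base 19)IF4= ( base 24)bij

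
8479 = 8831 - 352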